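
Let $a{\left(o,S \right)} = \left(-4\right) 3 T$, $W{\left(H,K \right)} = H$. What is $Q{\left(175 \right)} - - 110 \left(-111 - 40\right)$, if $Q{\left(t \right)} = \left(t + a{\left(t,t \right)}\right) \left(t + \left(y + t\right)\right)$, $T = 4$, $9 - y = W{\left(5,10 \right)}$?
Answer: $28348$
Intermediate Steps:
$y = 4$ ($y = 9 - 5 = 4$)
$a{\left(o,S \right)} = -48$ ($a{\left(o,S \right)} = \left(-4\right) 3 \cdot 4 = \left(-12\right) 4 = -48$)
$Q{\left(t \right)} = \left(-48 + t\right) \left(4 + 2 t\right)$ ($Q{\left(t \right)} = \left(t - 48\right) \left(t + \left(4 + t\right)\right) = \left(-48 + t\right) \left(4 + 2 t\right)$)
$Q{\left(175 \right)} - - 110 \left(-111 - 40\right) = \left(-192 - 16100 + 2 \cdot 175^{2}\right) - - 110 \left(-111 - 40\right) = \left(-192 - 16100 + 2 \cdot 30625\right) - \left(-110\right) \left(-151\right) = \left(-192 - 16100 + 61250\right) - 16610 = 44958 - 16610 = 28348$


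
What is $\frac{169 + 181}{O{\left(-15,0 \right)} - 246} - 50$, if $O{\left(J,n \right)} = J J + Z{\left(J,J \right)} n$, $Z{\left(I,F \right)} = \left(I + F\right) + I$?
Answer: $- \frac{200}{3} \approx -66.667$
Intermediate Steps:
$Z{\left(I,F \right)} = F + 2 I$ ($Z{\left(I,F \right)} = \left(F + I\right) + I = F + 2 I$)
$O{\left(J,n \right)} = J^{2} + 3 J n$ ($O{\left(J,n \right)} = J J + \left(J + 2 J\right) n = J^{2} + 3 J n$)
$\frac{169 + 181}{O{\left(-15,0 \right)} - 246} - 50 = \frac{169 + 181}{- 15 \left(-15 + 3 \cdot 0\right) - 246} - 50 = \frac{350}{- 15 \left(-15 + 0\right) - 246} - 50 = \frac{350}{\left(-15\right) \left(-15\right) - 246} - 50 = \frac{350}{225 - 246} - 50 = \frac{350}{-21} - 50 = 350 \left(- \frac{1}{21}\right) - 50 = - \frac{50}{3} - 50 = - \frac{200}{3}$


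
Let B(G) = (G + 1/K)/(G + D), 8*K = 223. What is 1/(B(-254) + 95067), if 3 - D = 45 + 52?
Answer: 12934/1229606017 ≈ 1.0519e-5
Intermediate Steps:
K = 223/8 (K = (⅛)*223 = 223/8 ≈ 27.875)
D = -94 (D = 3 - (45 + 52) = 3 - 1*97 = 3 - 97 = -94)
B(G) = (8/223 + G)/(-94 + G) (B(G) = (G + 1/(223/8))/(G - 94) = (G + 8/223)/(-94 + G) = (8/223 + G)/(-94 + G))
1/(B(-254) + 95067) = 1/((8/223 - 254)/(-94 - 254) + 95067) = 1/(-56634/223/(-348) + 95067) = 1/(-1/348*(-56634/223) + 95067) = 1/(9439/12934 + 95067) = 1/(1229606017/12934) = 12934/1229606017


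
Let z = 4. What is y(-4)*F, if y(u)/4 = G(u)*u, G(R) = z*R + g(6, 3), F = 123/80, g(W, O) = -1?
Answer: 2091/5 ≈ 418.20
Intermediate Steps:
F = 123/80 (F = 123*(1/80) = 123/80 ≈ 1.5375)
G(R) = -1 + 4*R (G(R) = 4*R - 1 = -1 + 4*R)
y(u) = 4*u*(-1 + 4*u) (y(u) = 4*((-1 + 4*u)*u) = 4*(u*(-1 + 4*u)) = 4*u*(-1 + 4*u))
y(-4)*F = (4*(-4)*(-1 + 4*(-4)))*(123/80) = (4*(-4)*(-1 - 16))*(123/80) = (4*(-4)*(-17))*(123/80) = 272*(123/80) = 2091/5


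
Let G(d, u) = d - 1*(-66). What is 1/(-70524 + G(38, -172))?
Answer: -1/70420 ≈ -1.4201e-5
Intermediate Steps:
G(d, u) = 66 + d (G(d, u) = d + 66 = 66 + d)
1/(-70524 + G(38, -172)) = 1/(-70524 + (66 + 38)) = 1/(-70524 + 104) = 1/(-70420) = -1/70420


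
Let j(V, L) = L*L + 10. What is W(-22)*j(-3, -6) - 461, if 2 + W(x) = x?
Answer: -1565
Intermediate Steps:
j(V, L) = 10 + L² (j(V, L) = L² + 10 = 10 + L²)
W(x) = -2 + x
W(-22)*j(-3, -6) - 461 = (-2 - 22)*(10 + (-6)²) - 461 = -24*(10 + 36) - 461 = -24*46 - 461 = -1104 - 461 = -1565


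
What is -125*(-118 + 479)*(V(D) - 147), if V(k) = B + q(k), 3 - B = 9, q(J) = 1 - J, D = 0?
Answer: 6859000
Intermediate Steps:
B = -6 (B = 3 - 1*9 = 3 - 9 = -6)
V(k) = -5 - k (V(k) = -6 + (1 - k) = -5 - k)
-125*(-118 + 479)*(V(D) - 147) = -125*(-118 + 479)*((-5 - 1*0) - 147) = -45125*((-5 + 0) - 147) = -45125*(-5 - 147) = -45125*(-152) = -125*(-54872) = 6859000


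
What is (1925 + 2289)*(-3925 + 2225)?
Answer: -7163800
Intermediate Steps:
(1925 + 2289)*(-3925 + 2225) = 4214*(-1700) = -7163800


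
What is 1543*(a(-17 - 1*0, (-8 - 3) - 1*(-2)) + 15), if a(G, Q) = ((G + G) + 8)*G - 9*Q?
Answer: 830134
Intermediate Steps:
a(G, Q) = -9*Q + G*(8 + 2*G) (a(G, Q) = (2*G + 8)*G - 9*Q = (8 + 2*G)*G - 9*Q = G*(8 + 2*G) - 9*Q = -9*Q + G*(8 + 2*G))
1543*(a(-17 - 1*0, (-8 - 3) - 1*(-2)) + 15) = 1543*((-9*((-8 - 3) - 1*(-2)) + 2*(-17 - 1*0)² + 8*(-17 - 1*0)) + 15) = 1543*((-9*(-11 + 2) + 2*(-17 + 0)² + 8*(-17 + 0)) + 15) = 1543*((-9*(-9) + 2*(-17)² + 8*(-17)) + 15) = 1543*((81 + 2*289 - 136) + 15) = 1543*((81 + 578 - 136) + 15) = 1543*(523 + 15) = 1543*538 = 830134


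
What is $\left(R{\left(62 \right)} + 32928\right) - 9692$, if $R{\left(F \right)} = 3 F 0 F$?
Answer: $23236$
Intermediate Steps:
$R{\left(F \right)} = 0$ ($R{\left(F \right)} = 3 F 0 = 0$)
$\left(R{\left(62 \right)} + 32928\right) - 9692 = \left(0 + 32928\right) - 9692 = 32928 - 9692 = 23236$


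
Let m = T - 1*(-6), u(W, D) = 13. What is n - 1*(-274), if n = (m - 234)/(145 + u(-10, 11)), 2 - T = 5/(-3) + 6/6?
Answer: 64600/237 ≈ 272.57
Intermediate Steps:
T = 8/3 (T = 2 - (5/(-3) + 6/6) = 2 - (5*(-⅓) + 6*(⅙)) = 2 - (-5/3 + 1) = 2 - 1*(-⅔) = 2 + ⅔ = 8/3 ≈ 2.6667)
m = 26/3 (m = 8/3 - 1*(-6) = 8/3 + 6 = 26/3 ≈ 8.6667)
n = -338/237 (n = (26/3 - 234)/(145 + 13) = -676/3/158 = -676/3*1/158 = -338/237 ≈ -1.4262)
n - 1*(-274) = -338/237 - 1*(-274) = -338/237 + 274 = 64600/237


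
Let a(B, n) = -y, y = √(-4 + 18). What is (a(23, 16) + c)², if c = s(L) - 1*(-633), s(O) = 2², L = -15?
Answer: (637 - √14)² ≈ 4.0102e+5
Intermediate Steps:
s(O) = 4
y = √14 ≈ 3.7417
a(B, n) = -√14
c = 637 (c = 4 - 1*(-633) = 4 + 633 = 637)
(a(23, 16) + c)² = (-√14 + 637)² = (637 - √14)²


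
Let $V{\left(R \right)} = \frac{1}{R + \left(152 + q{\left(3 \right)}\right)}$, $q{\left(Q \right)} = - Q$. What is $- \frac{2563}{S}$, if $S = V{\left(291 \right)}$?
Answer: $-1127720$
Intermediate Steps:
$V{\left(R \right)} = \frac{1}{149 + R}$ ($V{\left(R \right)} = \frac{1}{R + \left(152 - 3\right)} = \frac{1}{R + 149} = \frac{1}{149 + R}$)
$S = \frac{1}{440}$ ($S = \frac{1}{149 + 291} = \frac{1}{440} \approx 0.0022727$)
$- \frac{2563}{S} = - 2563 \frac{1}{\frac{1}{440}} = \left(-2563\right) 440 = -1127720$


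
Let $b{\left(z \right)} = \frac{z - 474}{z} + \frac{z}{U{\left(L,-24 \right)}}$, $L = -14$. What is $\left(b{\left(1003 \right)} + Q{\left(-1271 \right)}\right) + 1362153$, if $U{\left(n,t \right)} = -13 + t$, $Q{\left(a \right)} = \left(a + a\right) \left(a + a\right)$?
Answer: $\frac{290352397351}{37111} \approx 7.8239 \cdot 10^{6}$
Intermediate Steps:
$Q{\left(a \right)} = 4 a^{2}$ ($Q{\left(a \right)} = 2 a 2 a = 4 a^{2}$)
$b{\left(z \right)} = - \frac{z}{37} + \frac{-474 + z}{z}$ ($b{\left(z \right)} = \frac{z - 474}{z} + \frac{z}{-13 - 24} = \frac{-474 + z}{z} + \frac{z}{-37} = \frac{-474 + z}{z} + z \left(- \frac{1}{37}\right) = \frac{-474 + z}{z} - \frac{z}{37} = - \frac{z}{37} + \frac{-474 + z}{z}$)
$\left(b{\left(1003 \right)} + Q{\left(-1271 \right)}\right) + 1362153 = \left(\left(1 - \frac{474}{1003} - \frac{1003}{37}\right) + 4 \left(-1271\right)^{2}\right) + 1362153 = \left(\left(1 - \frac{474}{1003} - \frac{1003}{37}\right) + 4 \cdot 1615441\right) + 1362153 = \left(\left(1 - \frac{474}{1003} - \frac{1003}{37}\right) + 6461764\right) + 1362153 = \left(- \frac{986436}{37111} + 6461764\right) + 1362153 = \frac{239801537368}{37111} + 1362153 = \frac{290352397351}{37111}$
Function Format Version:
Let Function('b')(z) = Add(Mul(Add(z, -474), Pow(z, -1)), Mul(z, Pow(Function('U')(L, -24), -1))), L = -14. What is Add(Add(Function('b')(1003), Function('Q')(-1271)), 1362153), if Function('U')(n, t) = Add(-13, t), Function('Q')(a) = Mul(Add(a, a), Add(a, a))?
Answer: Rational(290352397351, 37111) ≈ 7.8239e+6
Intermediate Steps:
Function('Q')(a) = Mul(4, Pow(a, 2)) (Function('Q')(a) = Mul(Mul(2, a), Mul(2, a)) = Mul(4, Pow(a, 2)))
Function('b')(z) = Add(Mul(Rational(-1, 37), z), Mul(Pow(z, -1), Add(-474, z))) (Function('b')(z) = Add(Mul(Add(z, -474), Pow(z, -1)), Mul(z, Pow(Add(-13, -24), -1))) = Add(Mul(Add(-474, z), Pow(z, -1)), Mul(z, Pow(-37, -1))) = Add(Mul(Pow(z, -1), Add(-474, z)), Mul(z, Rational(-1, 37))) = Add(Mul(Pow(z, -1), Add(-474, z)), Mul(Rational(-1, 37), z)) = Add(Mul(Rational(-1, 37), z), Mul(Pow(z, -1), Add(-474, z))))
Add(Add(Function('b')(1003), Function('Q')(-1271)), 1362153) = Add(Add(Add(1, Mul(-474, Pow(1003, -1)), Mul(Rational(-1, 37), 1003)), Mul(4, Pow(-1271, 2))), 1362153) = Add(Add(Add(1, Mul(-474, Rational(1, 1003)), Rational(-1003, 37)), Mul(4, 1615441)), 1362153) = Add(Add(Add(1, Rational(-474, 1003), Rational(-1003, 37)), 6461764), 1362153) = Add(Add(Rational(-986436, 37111), 6461764), 1362153) = Add(Rational(239801537368, 37111), 1362153) = Rational(290352397351, 37111)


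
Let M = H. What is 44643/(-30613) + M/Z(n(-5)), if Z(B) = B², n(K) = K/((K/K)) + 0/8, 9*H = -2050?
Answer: -126611/11979 ≈ -10.569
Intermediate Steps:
H = -2050/9 (H = (⅑)*(-2050) = -2050/9 ≈ -227.78)
M = -2050/9 ≈ -227.78
n(K) = K (n(K) = K/1 + 0*(⅛) = K*1 + 0 = K + 0 = K)
44643/(-30613) + M/Z(n(-5)) = 44643/(-30613) - 2050/(9*((-5)²)) = 44643*(-1/30613) - 2050/9/25 = -1941/1331 - 2050/9*1/25 = -1941/1331 - 82/9 = -126611/11979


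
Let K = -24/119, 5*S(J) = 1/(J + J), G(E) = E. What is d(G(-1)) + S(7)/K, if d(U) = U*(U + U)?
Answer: 463/240 ≈ 1.9292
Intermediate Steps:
S(J) = 1/(10*J) (S(J) = 1/(5*(J + J)) = 1/(5*((2*J))) = (1/(2*J))/5 = 1/(10*J))
d(U) = 2*U² (d(U) = U*(2*U) = 2*U²)
K = -24/119 (K = -24*1/119 = -24/119 ≈ -0.20168)
d(G(-1)) + S(7)/K = 2*(-1)² + ((⅒)/7)/(-24/119) = 2*1 - 119/(240*7) = 2 - 119/24*1/70 = 2 - 17/240 = 463/240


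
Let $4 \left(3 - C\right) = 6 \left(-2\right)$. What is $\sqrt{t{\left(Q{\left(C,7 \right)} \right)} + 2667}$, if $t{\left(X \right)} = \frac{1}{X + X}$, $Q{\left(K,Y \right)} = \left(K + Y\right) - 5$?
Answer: $\frac{\sqrt{42673}}{4} \approx 51.644$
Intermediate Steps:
$C = 6$ ($C = 3 - \frac{6 \left(-2\right)}{4} = 3 - -3 = 3 + 3 = 6$)
$Q{\left(K,Y \right)} = -5 + K + Y$
$t{\left(X \right)} = \frac{1}{2 X}$
$\sqrt{t{\left(Q{\left(C,7 \right)} \right)} + 2667} = \sqrt{\frac{1}{2 \left(-5 + 6 + 7\right)} + 2667} = \sqrt{\frac{1}{2 \cdot 8} + 2667} = \sqrt{\frac{1}{2} \cdot \frac{1}{8} + 2667} = \sqrt{\frac{1}{16} + 2667} = \sqrt{\frac{42673}{16}} = \frac{\sqrt{42673}}{4}$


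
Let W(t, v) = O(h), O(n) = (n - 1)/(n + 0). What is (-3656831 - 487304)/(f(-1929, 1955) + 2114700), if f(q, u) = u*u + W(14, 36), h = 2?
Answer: -8288270/11873451 ≈ -0.69805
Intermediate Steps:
O(n) = (-1 + n)/n
W(t, v) = ½ (W(t, v) = (-1 + 2)/2 = (½)*1 = ½)
f(q, u) = ½ + u² (f(q, u) = u*u + ½ = u² + ½ = ½ + u²)
(-3656831 - 487304)/(f(-1929, 1955) + 2114700) = (-3656831 - 487304)/((½ + 1955²) + 2114700) = -4144135/((½ + 3822025) + 2114700) = -4144135/(7644051/2 + 2114700) = -4144135/11873451/2 = -4144135*2/11873451 = -8288270/11873451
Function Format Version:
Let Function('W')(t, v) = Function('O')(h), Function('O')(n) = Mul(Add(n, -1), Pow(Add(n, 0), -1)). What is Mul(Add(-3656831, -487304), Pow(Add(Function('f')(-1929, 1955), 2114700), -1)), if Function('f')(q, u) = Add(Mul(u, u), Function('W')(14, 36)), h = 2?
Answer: Rational(-8288270, 11873451) ≈ -0.69805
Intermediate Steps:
Function('O')(n) = Mul(Pow(n, -1), Add(-1, n)) (Function('O')(n) = Mul(Add(-1, n), Pow(n, -1)) = Mul(Pow(n, -1), Add(-1, n)))
Function('W')(t, v) = Rational(1, 2) (Function('W')(t, v) = Mul(Pow(2, -1), Add(-1, 2)) = Mul(Rational(1, 2), 1) = Rational(1, 2))
Function('f')(q, u) = Add(Rational(1, 2), Pow(u, 2)) (Function('f')(q, u) = Add(Mul(u, u), Rational(1, 2)) = Add(Pow(u, 2), Rational(1, 2)) = Add(Rational(1, 2), Pow(u, 2)))
Mul(Add(-3656831, -487304), Pow(Add(Function('f')(-1929, 1955), 2114700), -1)) = Mul(Add(-3656831, -487304), Pow(Add(Add(Rational(1, 2), Pow(1955, 2)), 2114700), -1)) = Mul(-4144135, Pow(Add(Add(Rational(1, 2), 3822025), 2114700), -1)) = Mul(-4144135, Pow(Add(Rational(7644051, 2), 2114700), -1)) = Mul(-4144135, Pow(Rational(11873451, 2), -1)) = Mul(-4144135, Rational(2, 11873451)) = Rational(-8288270, 11873451)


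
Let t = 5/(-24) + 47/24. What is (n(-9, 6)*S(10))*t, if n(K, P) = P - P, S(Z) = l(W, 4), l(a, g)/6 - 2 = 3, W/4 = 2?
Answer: 0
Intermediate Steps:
W = 8 (W = 4*2 = 8)
l(a, g) = 30 (l(a, g) = 12 + 6*3 = 12 + 18 = 30)
S(Z) = 30
t = 7/4 (t = 5*(-1/24) + 47*(1/24) = -5/24 + 47/24 = 7/4 ≈ 1.7500)
n(K, P) = 0
(n(-9, 6)*S(10))*t = (0*30)*(7/4) = 0*(7/4) = 0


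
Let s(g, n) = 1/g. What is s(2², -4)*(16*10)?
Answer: 40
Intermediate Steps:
s(2², -4)*(16*10) = (16*10)/(2²) = 160/4 = (¼)*160 = 40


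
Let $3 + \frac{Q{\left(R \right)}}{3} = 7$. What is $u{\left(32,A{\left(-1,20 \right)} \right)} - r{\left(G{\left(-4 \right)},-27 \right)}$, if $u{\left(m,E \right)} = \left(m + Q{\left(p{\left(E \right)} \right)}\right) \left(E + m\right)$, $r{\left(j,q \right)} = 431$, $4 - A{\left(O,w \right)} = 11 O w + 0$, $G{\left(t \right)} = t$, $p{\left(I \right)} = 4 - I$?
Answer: $10833$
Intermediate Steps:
$Q{\left(R \right)} = 12$ ($Q{\left(R \right)} = -9 + 3 \cdot 7 = -9 + 21 = 12$)
$A{\left(O,w \right)} = 4 - 11 O w$ ($A{\left(O,w \right)} = 4 - \left(11 O w + 0\right) = 4 - 11 O w$)
$u{\left(m,E \right)} = \left(12 + m\right) \left(E + m\right)$ ($u{\left(m,E \right)} = \left(m + 12\right) \left(E + m\right) = \left(12 + m\right) \left(E + m\right)$)
$u{\left(32,A{\left(-1,20 \right)} \right)} - r{\left(G{\left(-4 \right)},-27 \right)} = \left(32^{2} + 12 \left(4 - \left(-11\right) 20\right) + 12 \cdot 32 + \left(4 - \left(-11\right) 20\right) 32\right) - 431 = \left(1024 + 12 \left(4 + 220\right) + 384 + \left(4 + 220\right) 32\right) - 431 = \left(1024 + 12 \cdot 224 + 384 + 224 \cdot 32\right) - 431 = \left(1024 + 2688 + 384 + 7168\right) - 431 = 11264 - 431 = 10833$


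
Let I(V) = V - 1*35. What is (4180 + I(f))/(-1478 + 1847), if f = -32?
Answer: 457/41 ≈ 11.146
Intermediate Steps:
I(V) = -35 + V (I(V) = V - 35 = -35 + V)
(4180 + I(f))/(-1478 + 1847) = (4180 + (-35 - 32))/(-1478 + 1847) = (4180 - 67)/369 = 4113*(1/369) = 457/41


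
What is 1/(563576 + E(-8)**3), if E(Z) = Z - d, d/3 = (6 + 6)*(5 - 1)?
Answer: -1/2948232 ≈ -3.3919e-7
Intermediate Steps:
d = 144 (d = 3*((6 + 6)*(5 - 1)) = 3*(12*4) = 3*48 = 144)
E(Z) = -144 + Z (E(Z) = Z - 1*144 = Z - 144 = -144 + Z)
1/(563576 + E(-8)**3) = 1/(563576 + (-144 - 8)**3) = 1/(563576 + (-152)**3) = 1/(563576 - 3511808) = 1/(-2948232) = -1/2948232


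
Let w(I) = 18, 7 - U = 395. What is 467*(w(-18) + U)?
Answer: -172790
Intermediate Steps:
U = -388 (U = 7 - 1*395 = 7 - 395 = -388)
467*(w(-18) + U) = 467*(18 - 388) = 467*(-370) = -172790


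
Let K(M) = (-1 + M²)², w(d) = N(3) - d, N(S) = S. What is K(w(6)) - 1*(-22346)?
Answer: 22410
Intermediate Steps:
w(d) = 3 - d
K(w(6)) - 1*(-22346) = (-1 + (3 - 1*6)²)² - 1*(-22346) = (-1 + (3 - 6)²)² + 22346 = (-1 + (-3)²)² + 22346 = (-1 + 9)² + 22346 = 8² + 22346 = 64 + 22346 = 22410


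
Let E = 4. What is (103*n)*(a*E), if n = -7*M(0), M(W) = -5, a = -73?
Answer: -1052660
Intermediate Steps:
n = 35 (n = -7*(-5) = 35)
(103*n)*(a*E) = (103*35)*(-73*4) = 3605*(-292) = -1052660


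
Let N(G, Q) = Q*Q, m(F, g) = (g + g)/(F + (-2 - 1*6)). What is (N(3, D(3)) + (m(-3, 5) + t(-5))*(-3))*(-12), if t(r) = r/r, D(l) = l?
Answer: -1152/11 ≈ -104.73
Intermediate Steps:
m(F, g) = 2*g/(-8 + F) (m(F, g) = (2*g)/(F + (-2 - 6)) = (2*g)/(F - 8) = (2*g)/(-8 + F) = 2*g/(-8 + F))
N(G, Q) = Q²
t(r) = 1
(N(3, D(3)) + (m(-3, 5) + t(-5))*(-3))*(-12) = (3² + (2*5/(-8 - 3) + 1)*(-3))*(-12) = (9 + (2*5/(-11) + 1)*(-3))*(-12) = (9 + (2*5*(-1/11) + 1)*(-3))*(-12) = (9 + (-10/11 + 1)*(-3))*(-12) = (9 + (1/11)*(-3))*(-12) = (9 - 3/11)*(-12) = (96/11)*(-12) = -1152/11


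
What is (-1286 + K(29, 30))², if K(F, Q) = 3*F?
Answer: 1437601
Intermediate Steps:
(-1286 + K(29, 30))² = (-1286 + 3*29)² = (-1286 + 87)² = (-1199)² = 1437601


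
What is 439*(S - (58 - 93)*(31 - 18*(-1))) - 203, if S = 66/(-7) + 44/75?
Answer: 393120212/525 ≈ 7.4880e+5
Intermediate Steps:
S = -4642/525 (S = 66*(-⅐) + 44*(1/75) = -66/7 + 44/75 = -4642/525 ≈ -8.8419)
439*(S - (58 - 93)*(31 - 18*(-1))) - 203 = 439*(-4642/525 - (58 - 93)*(31 - 18*(-1))) - 203 = 439*(-4642/525 - (-35)*(31 + 18)) - 203 = 439*(-4642/525 - (-35)*49) - 203 = 439*(-4642/525 - 1*(-1715)) - 203 = 439*(-4642/525 + 1715) - 203 = 439*(895733/525) - 203 = 393226787/525 - 203 = 393120212/525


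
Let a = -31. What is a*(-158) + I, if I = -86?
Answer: 4812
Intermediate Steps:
a*(-158) + I = -31*(-158) - 86 = 4898 - 86 = 4812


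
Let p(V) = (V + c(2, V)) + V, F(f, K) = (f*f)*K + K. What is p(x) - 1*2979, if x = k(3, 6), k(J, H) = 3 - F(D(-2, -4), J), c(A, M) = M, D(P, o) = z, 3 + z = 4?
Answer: -2988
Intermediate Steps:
z = 1 (z = -3 + 4 = 1)
D(P, o) = 1
F(f, K) = K + K*f**2 (F(f, K) = f**2*K + K = K*f**2 + K = K + K*f**2)
k(J, H) = 3 - 2*J (k(J, H) = 3 - J*(1 + 1**2) = 3 - J*(1 + 1) = 3 - J*2 = 3 - 2*J)
x = -3 (x = 3 - 2*3 = 3 - 6 = -3)
p(V) = 3*V (p(V) = (V + V) + V = 2*V + V = 3*V)
p(x) - 1*2979 = 3*(-3) - 1*2979 = -9 - 2979 = -2988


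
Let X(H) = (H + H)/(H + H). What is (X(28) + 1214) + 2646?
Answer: 3861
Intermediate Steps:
X(H) = 1 (X(H) = (2*H)/((2*H)) = (2*H)*(1/(2*H)) = 1)
(X(28) + 1214) + 2646 = (1 + 1214) + 2646 = 1215 + 2646 = 3861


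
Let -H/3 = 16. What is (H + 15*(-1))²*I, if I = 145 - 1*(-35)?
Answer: 714420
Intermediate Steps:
H = -48 (H = -3*16 = -48)
I = 180 (I = 145 + 35 = 180)
(H + 15*(-1))²*I = (-48 + 15*(-1))²*180 = (-48 - 15)²*180 = (-63)²*180 = 3969*180 = 714420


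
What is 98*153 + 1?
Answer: 14995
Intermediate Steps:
98*153 + 1 = 14994 + 1 = 14995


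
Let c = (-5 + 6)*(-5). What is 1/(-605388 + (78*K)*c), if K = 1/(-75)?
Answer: -5/3026914 ≈ -1.6518e-6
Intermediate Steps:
K = -1/75 ≈ -0.013333
c = -5 (c = 1*(-5) = -5)
1/(-605388 + (78*K)*c) = 1/(-605388 + (78*(-1/75))*(-5)) = 1/(-605388 - 26/25*(-5)) = 1/(-605388 + 26/5) = 1/(-3026914/5) = -5/3026914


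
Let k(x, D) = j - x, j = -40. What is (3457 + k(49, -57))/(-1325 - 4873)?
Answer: -1684/3099 ≈ -0.54340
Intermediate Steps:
k(x, D) = -40 - x
(3457 + k(49, -57))/(-1325 - 4873) = (3457 + (-40 - 1*49))/(-1325 - 4873) = (3457 + (-40 - 49))/(-6198) = (3457 - 89)*(-1/6198) = 3368*(-1/6198) = -1684/3099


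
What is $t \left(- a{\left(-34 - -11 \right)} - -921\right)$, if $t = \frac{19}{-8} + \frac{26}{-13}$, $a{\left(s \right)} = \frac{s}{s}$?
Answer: $-4025$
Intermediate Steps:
$a{\left(s \right)} = 1$
$t = - \frac{35}{8}$ ($t = 19 \left(- \frac{1}{8}\right) + 26 \left(- \frac{1}{13}\right) = - \frac{19}{8} - 2 = - \frac{35}{8} \approx -4.375$)
$t \left(- a{\left(-34 - -11 \right)} - -921\right) = - \frac{35 \left(\left(-1\right) 1 - -921\right)}{8} = - \frac{35 \left(-1 + 921\right)}{8} = \left(- \frac{35}{8}\right) 920 = -4025$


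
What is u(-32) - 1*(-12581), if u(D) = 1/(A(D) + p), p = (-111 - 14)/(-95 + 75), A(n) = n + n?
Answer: 2906207/231 ≈ 12581.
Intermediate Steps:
A(n) = 2*n
p = 25/4 (p = -125/(-20) = -125*(-1/20) = 25/4 ≈ 6.2500)
u(D) = 1/(25/4 + 2*D) (u(D) = 1/(2*D + 25/4) = 1/(25/4 + 2*D))
u(-32) - 1*(-12581) = 4/(25 + 8*(-32)) - 1*(-12581) = 4/(25 - 256) + 12581 = 4/(-231) + 12581 = 4*(-1/231) + 12581 = -4/231 + 12581 = 2906207/231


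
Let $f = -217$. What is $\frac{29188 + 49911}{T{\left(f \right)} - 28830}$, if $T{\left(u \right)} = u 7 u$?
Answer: $\frac{79099}{300793} \approx 0.26297$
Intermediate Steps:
$T{\left(u \right)} = 7 u^{2}$ ($T{\left(u \right)} = 7 u u = 7 u^{2}$)
$\frac{29188 + 49911}{T{\left(f \right)} - 28830} = \frac{29188 + 49911}{7 \left(-217\right)^{2} - 28830} = \frac{79099}{7 \cdot 47089 - 28830} = \frac{79099}{329623 - 28830} = \frac{79099}{300793}$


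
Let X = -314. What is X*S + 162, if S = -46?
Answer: 14606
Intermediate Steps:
X*S + 162 = -314*(-46) + 162 = 14444 + 162 = 14606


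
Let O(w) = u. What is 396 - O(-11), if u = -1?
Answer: 397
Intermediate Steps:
O(w) = -1
396 - O(-11) = 396 - 1*(-1) = 396 + 1 = 397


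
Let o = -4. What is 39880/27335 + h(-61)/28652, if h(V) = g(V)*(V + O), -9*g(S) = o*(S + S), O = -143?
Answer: 216750496/117480363 ≈ 1.8450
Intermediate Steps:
g(S) = 8*S/9 (g(S) = -(-4)*(S + S)/9 = -(-4)*2*S/9 = -(-8)*S/9 = 8*S/9)
h(V) = 8*V*(-143 + V)/9 (h(V) = (8*V/9)*(V - 143) = (8*V/9)*(-143 + V) = 8*V*(-143 + V)/9)
39880/27335 + h(-61)/28652 = 39880/27335 + ((8/9)*(-61)*(-143 - 61))/28652 = 39880*(1/27335) + ((8/9)*(-61)*(-204))*(1/28652) = 7976/5467 + (33184/3)*(1/28652) = 7976/5467 + 8296/21489 = 216750496/117480363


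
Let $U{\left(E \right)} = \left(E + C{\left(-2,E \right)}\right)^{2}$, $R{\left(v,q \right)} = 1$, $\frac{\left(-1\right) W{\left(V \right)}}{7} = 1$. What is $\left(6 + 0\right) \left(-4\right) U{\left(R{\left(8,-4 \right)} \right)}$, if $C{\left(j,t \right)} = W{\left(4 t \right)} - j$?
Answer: $-384$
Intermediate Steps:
$W{\left(V \right)} = -7$ ($W{\left(V \right)} = \left(-7\right) 1 = -7$)
$C{\left(j,t \right)} = -7 - j$
$U{\left(E \right)} = \left(-5 + E\right)^{2}$ ($U{\left(E \right)} = \left(E - 5\right)^{2} = \left(-5 + E\right)^{2}$)
$\left(6 + 0\right) \left(-4\right) U{\left(R{\left(8,-4 \right)} \right)} = \left(6 + 0\right) \left(-4\right) \left(-5 + 1\right)^{2} = 6 \left(-4\right) \left(-4\right)^{2} = \left(-24\right) 16 = -384$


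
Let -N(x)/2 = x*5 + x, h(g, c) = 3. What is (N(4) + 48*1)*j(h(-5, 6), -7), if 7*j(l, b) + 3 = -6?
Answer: 0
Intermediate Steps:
j(l, b) = -9/7 (j(l, b) = -3/7 + (⅐)*(-6) = -3/7 - 6/7 = -9/7)
N(x) = -12*x (N(x) = -2*(x*5 + x) = -2*(5*x + x) = -12*x)
(N(4) + 48*1)*j(h(-5, 6), -7) = (-12*4 + 48*1)*(-9/7) = (-48 + 48)*(-9/7) = 0*(-9/7) = 0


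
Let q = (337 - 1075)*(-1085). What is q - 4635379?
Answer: -3834649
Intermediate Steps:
q = 800730 (q = -738*(-1085) = 800730)
q - 4635379 = 800730 - 4635379 = -3834649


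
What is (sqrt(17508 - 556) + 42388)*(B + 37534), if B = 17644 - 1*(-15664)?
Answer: 3002850696 + 141684*sqrt(4238) ≈ 3.0121e+9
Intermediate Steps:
B = 33308 (B = 17644 + 15664 = 33308)
(sqrt(17508 - 556) + 42388)*(B + 37534) = (sqrt(17508 - 556) + 42388)*(33308 + 37534) = (sqrt(16952) + 42388)*70842 = (2*sqrt(4238) + 42388)*70842 = (42388 + 2*sqrt(4238))*70842 = 3002850696 + 141684*sqrt(4238)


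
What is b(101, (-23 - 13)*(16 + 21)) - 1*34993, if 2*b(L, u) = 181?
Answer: -69805/2 ≈ -34903.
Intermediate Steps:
b(L, u) = 181/2 (b(L, u) = (1/2)*181 = 181/2)
b(101, (-23 - 13)*(16 + 21)) - 1*34993 = 181/2 - 1*34993 = 181/2 - 34993 = -69805/2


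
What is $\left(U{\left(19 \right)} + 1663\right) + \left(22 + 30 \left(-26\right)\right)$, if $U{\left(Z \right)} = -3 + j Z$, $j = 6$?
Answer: $1016$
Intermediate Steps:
$U{\left(Z \right)} = -3 + 6 Z$
$\left(U{\left(19 \right)} + 1663\right) + \left(22 + 30 \left(-26\right)\right) = \left(\left(-3 + 6 \cdot 19\right) + 1663\right) + \left(22 + 30 \left(-26\right)\right) = \left(\left(-3 + 114\right) + 1663\right) + \left(22 - 780\right) = \left(111 + 1663\right) - 758 = 1774 - 758 = 1016$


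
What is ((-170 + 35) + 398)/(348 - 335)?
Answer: 263/13 ≈ 20.231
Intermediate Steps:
((-170 + 35) + 398)/(348 - 335) = (-135 + 398)/13 = 263*(1/13) = 263/13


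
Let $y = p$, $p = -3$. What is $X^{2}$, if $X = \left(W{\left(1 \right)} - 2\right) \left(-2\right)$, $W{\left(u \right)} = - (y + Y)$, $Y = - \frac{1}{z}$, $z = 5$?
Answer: $\frac{144}{25} \approx 5.76$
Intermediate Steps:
$y = -3$
$Y = - \frac{1}{5} \approx -0.2$
$W{\left(u \right)} = \frac{16}{5}$ ($W{\left(u \right)} = - (-3 - \frac{1}{5}) = \left(-1\right) \left(- \frac{16}{5}\right) = \frac{16}{5}$)
$X = - \frac{12}{5}$ ($X = \left(\frac{16}{5} - 2\right) \left(-2\right) = \frac{6}{5} \left(-2\right) = - \frac{12}{5} \approx -2.4$)
$X^{2} = \left(- \frac{12}{5}\right)^{2} = \frac{144}{25}$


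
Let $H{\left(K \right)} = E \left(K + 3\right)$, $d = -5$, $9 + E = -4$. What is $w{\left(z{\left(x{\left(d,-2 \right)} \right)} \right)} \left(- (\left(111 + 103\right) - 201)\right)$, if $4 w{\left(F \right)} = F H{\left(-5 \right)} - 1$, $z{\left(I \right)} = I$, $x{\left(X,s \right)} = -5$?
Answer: $\frac{1703}{4} \approx 425.75$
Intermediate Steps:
$E = -13$ ($E = -9 - 4 = -13$)
$H{\left(K \right)} = -39 - 13 K$ ($H{\left(K \right)} = - 13 \left(K + 3\right) = - 13 \left(3 + K\right) = -39 - 13 K$)
$w{\left(F \right)} = - \frac{1}{4} + \frac{13 F}{2}$ ($w{\left(F \right)} = \frac{F \left(-39 - -65\right) - 1}{4} = \frac{F \left(-39 + 65\right) - 1}{4} = \frac{F 26 - 1}{4} = \frac{26 F - 1}{4} = \frac{-1 + 26 F}{4} = - \frac{1}{4} + \frac{13 F}{2}$)
$w{\left(z{\left(x{\left(d,-2 \right)} \right)} \right)} \left(- (\left(111 + 103\right) - 201)\right) = \left(- \frac{1}{4} + \frac{13}{2} \left(-5\right)\right) \left(- (\left(111 + 103\right) - 201)\right) = \left(- \frac{1}{4} - \frac{65}{2}\right) \left(- (214 - 201)\right) = - \frac{131 \left(\left(-1\right) 13\right)}{4} = \left(- \frac{131}{4}\right) \left(-13\right) = \frac{1703}{4}$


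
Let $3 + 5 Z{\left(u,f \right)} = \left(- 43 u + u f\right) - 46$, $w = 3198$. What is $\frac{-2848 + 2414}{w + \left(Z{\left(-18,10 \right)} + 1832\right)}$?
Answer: $- \frac{434}{5139} \approx -0.084452$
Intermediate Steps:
$Z{\left(u,f \right)} = - \frac{49}{5} - \frac{43 u}{5} + \frac{f u}{5}$ ($Z{\left(u,f \right)} = - \frac{3}{5} + \frac{\left(- 43 u + u f\right) - 46}{5} = - \frac{3}{5} + \frac{\left(- 43 u + f u\right) - 46}{5} = - \frac{3}{5} + \frac{-46 - 43 u + f u}{5} = - \frac{3}{5} - \left(\frac{46}{5} + \frac{43 u}{5} - \frac{f u}{5}\right) = - \frac{49}{5} - \frac{43 u}{5} + \frac{f u}{5}$)
$\frac{-2848 + 2414}{w + \left(Z{\left(-18,10 \right)} + 1832\right)} = \frac{-2848 + 2414}{3198 + \left(\left(- \frac{49}{5} - - \frac{774}{5} + \frac{1}{5} \cdot 10 \left(-18\right)\right) + 1832\right)} = - \frac{434}{3198 + \left(\left(- \frac{49}{5} + \frac{774}{5} - 36\right) + 1832\right)} = - \frac{434}{3198 + \left(109 + 1832\right)} = - \frac{434}{3198 + 1941} = - \frac{434}{5139}$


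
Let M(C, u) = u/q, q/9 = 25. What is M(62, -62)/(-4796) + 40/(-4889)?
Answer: -21430441/2637859950 ≈ -0.0081242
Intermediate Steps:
q = 225 (q = 9*25 = 225)
M(C, u) = u/225
M(62, -62)/(-4796) + 40/(-4889) = ((1/225)*(-62))/(-4796) + 40/(-4889) = -62/225*(-1/4796) + 40*(-1/4889) = 31/539550 - 40/4889 = -21430441/2637859950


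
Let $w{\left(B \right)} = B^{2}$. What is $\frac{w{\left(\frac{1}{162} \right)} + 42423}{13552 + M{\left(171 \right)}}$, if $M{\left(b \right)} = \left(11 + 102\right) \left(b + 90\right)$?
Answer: $\frac{1113349213}{1129672980} \approx 0.98555$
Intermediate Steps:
$M{\left(b \right)} = 10170 + 113 b$ ($M{\left(b \right)} = 113 \left(90 + b\right) = 10170 + 113 b$)
$\frac{w{\left(\frac{1}{162} \right)} + 42423}{13552 + M{\left(171 \right)}} = \frac{\left(\frac{1}{162}\right)^{2} + 42423}{13552 + \left(10170 + 113 \cdot 171\right)} = \frac{\left(\frac{1}{162}\right)^{2} + 42423}{13552 + \left(10170 + 19323\right)} = \frac{\frac{1}{26244} + 42423}{13552 + 29493} = \frac{1113349213}{26244 \cdot 43045} = \frac{1113349213}{26244} \cdot \frac{1}{43045} = \frac{1113349213}{1129672980}$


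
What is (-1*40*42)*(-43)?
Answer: 72240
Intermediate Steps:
(-1*40*42)*(-43) = -40*42*(-43) = -1680*(-43) = 72240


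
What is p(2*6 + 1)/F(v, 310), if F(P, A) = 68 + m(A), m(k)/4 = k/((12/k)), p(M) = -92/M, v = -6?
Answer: -69/312988 ≈ -0.00022046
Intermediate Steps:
m(k) = k²/3 (m(k) = 4*(k/((12/k))) = 4*(k*(k/12)) = 4*(k²/12) = k²/3)
F(P, A) = 68 + A²/3
p(2*6 + 1)/F(v, 310) = (-92/(2*6 + 1))/(68 + (⅓)*310²) = (-92/(12 + 1))/(68 + (⅓)*96100) = (-92/13)/(68 + 96100/3) = (-92*1/13)/(96304/3) = -92/13*3/96304 = -69/312988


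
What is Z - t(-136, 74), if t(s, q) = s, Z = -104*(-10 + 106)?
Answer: -9848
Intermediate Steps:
Z = -9984 (Z = -104*96 = -9984)
Z - t(-136, 74) = -9984 - 1*(-136) = -9984 + 136 = -9848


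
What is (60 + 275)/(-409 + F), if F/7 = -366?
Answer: -335/2971 ≈ -0.11276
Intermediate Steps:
F = -2562 (F = 7*(-366) = -2562)
(60 + 275)/(-409 + F) = (60 + 275)/(-409 - 2562) = 335/(-2971) = 335*(-1/2971) = -335/2971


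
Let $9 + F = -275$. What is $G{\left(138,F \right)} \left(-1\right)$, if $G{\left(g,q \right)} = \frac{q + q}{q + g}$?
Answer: $- \frac{284}{73} \approx -3.8904$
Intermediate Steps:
$F = -284$ ($F = -9 - 275 = -284$)
$G{\left(g,q \right)} = \frac{2 q}{g + q}$
$G{\left(138,F \right)} \left(-1\right) = 2 \left(-284\right) \frac{1}{138 - 284} \left(-1\right) = 2 \left(-284\right) \frac{1}{-146} \left(-1\right) = 2 \left(-284\right) \left(- \frac{1}{146}\right) \left(-1\right) = \frac{284}{73} \left(-1\right) = - \frac{284}{73}$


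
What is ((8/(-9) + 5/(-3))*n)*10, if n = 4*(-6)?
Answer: 1840/3 ≈ 613.33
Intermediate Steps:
n = -24
((8/(-9) + 5/(-3))*n)*10 = ((8/(-9) + 5/(-3))*(-24))*10 = ((8*(-⅑) + 5*(-⅓))*(-24))*10 = ((-8/9 - 5/3)*(-24))*10 = -23/9*(-24)*10 = (184/3)*10 = 1840/3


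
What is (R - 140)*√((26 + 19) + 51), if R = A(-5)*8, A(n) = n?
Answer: -720*√6 ≈ -1763.6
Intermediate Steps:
R = -40 (R = -5*8 = -40)
(R - 140)*√((26 + 19) + 51) = (-40 - 140)*√((26 + 19) + 51) = -180*√(45 + 51) = -720*√6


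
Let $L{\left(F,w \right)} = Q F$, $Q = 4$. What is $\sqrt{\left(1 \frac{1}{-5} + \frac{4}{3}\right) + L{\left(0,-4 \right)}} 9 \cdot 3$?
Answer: $\frac{9 \sqrt{255}}{5} \approx 28.744$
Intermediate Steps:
$L{\left(F,w \right)} = 4 F$
$\sqrt{\left(1 \frac{1}{-5} + \frac{4}{3}\right) + L{\left(0,-4 \right)}} 9 \cdot 3 = \sqrt{\left(1 \frac{1}{-5} + \frac{4}{3}\right) + 4 \cdot 0} \cdot 9 \cdot 3 = \sqrt{\left(1 \left(- \frac{1}{5}\right) + 4 \cdot \frac{1}{3}\right) + 0} \cdot 9 \cdot 3 = \sqrt{\left(- \frac{1}{5} + \frac{4}{3}\right) + 0} \cdot 9 \cdot 3 = \sqrt{\frac{17}{15} + 0} \cdot 9 \cdot 3 = \sqrt{\frac{17}{15}} \cdot 9 \cdot 3 = \frac{\sqrt{255}}{15} \cdot 9 \cdot 3 = \frac{3 \sqrt{255}}{5} \cdot 3 = \frac{9 \sqrt{255}}{5}$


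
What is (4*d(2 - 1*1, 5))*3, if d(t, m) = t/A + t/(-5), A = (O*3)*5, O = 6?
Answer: -34/15 ≈ -2.2667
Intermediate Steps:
A = 90 (A = (6*3)*5 = 18*5 = 90)
d(t, m) = -17*t/90 (d(t, m) = t/90 + t/(-5) = t*(1/90) + t*(-1/5) = t/90 - t/5 = -17*t/90)
(4*d(2 - 1*1, 5))*3 = (4*(-17*(2 - 1*1)/90))*3 = (4*(-17*(2 - 1)/90))*3 = (4*(-17/90*1))*3 = (4*(-17/90))*3 = -34/45*3 = -34/15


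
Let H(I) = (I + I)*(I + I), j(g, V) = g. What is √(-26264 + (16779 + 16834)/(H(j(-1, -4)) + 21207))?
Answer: I*√11815631902201/21211 ≈ 162.06*I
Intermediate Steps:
H(I) = 4*I² (H(I) = (2*I)*(2*I) = 4*I²)
√(-26264 + (16779 + 16834)/(H(j(-1, -4)) + 21207)) = √(-26264 + (16779 + 16834)/(4*(-1)² + 21207)) = √(-26264 + 33613/(4*1 + 21207)) = √(-26264 + 33613/(4 + 21207)) = √(-26264 + 33613/21211) = √(-557052091/21211) = I*√11815631902201/21211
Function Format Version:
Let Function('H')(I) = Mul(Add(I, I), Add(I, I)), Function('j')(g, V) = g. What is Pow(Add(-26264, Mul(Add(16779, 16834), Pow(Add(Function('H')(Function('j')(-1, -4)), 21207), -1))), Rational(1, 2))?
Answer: Mul(Rational(1, 21211), I, Pow(11815631902201, Rational(1, 2))) ≈ Mul(162.06, I)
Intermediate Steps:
Function('H')(I) = Mul(4, Pow(I, 2)) (Function('H')(I) = Mul(Mul(2, I), Mul(2, I)) = Mul(4, Pow(I, 2)))
Pow(Add(-26264, Mul(Add(16779, 16834), Pow(Add(Function('H')(Function('j')(-1, -4)), 21207), -1))), Rational(1, 2)) = Pow(Add(-26264, Mul(Add(16779, 16834), Pow(Add(Mul(4, Pow(-1, 2)), 21207), -1))), Rational(1, 2)) = Pow(Add(-26264, Mul(33613, Pow(Add(Mul(4, 1), 21207), -1))), Rational(1, 2)) = Pow(Add(-26264, Mul(33613, Pow(Add(4, 21207), -1))), Rational(1, 2)) = Pow(Add(-26264, Mul(33613, Pow(21211, -1))), Rational(1, 2)) = Pow(Add(-26264, Mul(33613, Rational(1, 21211))), Rational(1, 2)) = Pow(Add(-26264, Rational(33613, 21211)), Rational(1, 2)) = Pow(Rational(-557052091, 21211), Rational(1, 2)) = Mul(Rational(1, 21211), I, Pow(11815631902201, Rational(1, 2)))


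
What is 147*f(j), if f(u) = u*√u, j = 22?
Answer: 3234*√22 ≈ 15169.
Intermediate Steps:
f(u) = u^(3/2)
147*f(j) = 147*22^(3/2) = 147*(22*√22) = 3234*√22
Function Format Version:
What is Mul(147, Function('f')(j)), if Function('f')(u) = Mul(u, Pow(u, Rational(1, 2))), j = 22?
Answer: Mul(3234, Pow(22, Rational(1, 2))) ≈ 15169.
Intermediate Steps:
Function('f')(u) = Pow(u, Rational(3, 2))
Mul(147, Function('f')(j)) = Mul(147, Pow(22, Rational(3, 2))) = Mul(147, Mul(22, Pow(22, Rational(1, 2)))) = Mul(3234, Pow(22, Rational(1, 2)))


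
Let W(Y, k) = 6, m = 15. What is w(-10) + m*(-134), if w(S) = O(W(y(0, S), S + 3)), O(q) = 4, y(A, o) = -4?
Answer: -2006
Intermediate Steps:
w(S) = 4
w(-10) + m*(-134) = 4 + 15*(-134) = 4 - 2010 = -2006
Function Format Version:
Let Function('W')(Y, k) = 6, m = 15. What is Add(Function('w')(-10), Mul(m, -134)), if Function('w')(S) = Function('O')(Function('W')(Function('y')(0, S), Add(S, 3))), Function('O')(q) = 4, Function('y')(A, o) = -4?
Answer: -2006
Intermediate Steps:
Function('w')(S) = 4
Add(Function('w')(-10), Mul(m, -134)) = Add(4, Mul(15, -134)) = Add(4, -2010) = -2006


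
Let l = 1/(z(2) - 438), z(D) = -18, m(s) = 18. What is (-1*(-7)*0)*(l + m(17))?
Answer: 0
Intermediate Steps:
l = -1/456 (l = 1/(-18 - 438) = 1/(-456) = -1/456 ≈ -0.0021930)
(-1*(-7)*0)*(l + m(17)) = (-1*(-7)*0)*(-1/456 + 18) = (7*0)*(8207/456) = 0*(8207/456) = 0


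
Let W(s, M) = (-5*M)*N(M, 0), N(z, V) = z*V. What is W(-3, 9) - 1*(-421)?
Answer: 421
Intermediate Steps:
N(z, V) = V*z
W(s, M) = 0 (W(s, M) = (-5*M)*(0*M) = -5*M*0 = 0)
W(-3, 9) - 1*(-421) = 0 - 1*(-421) = 0 + 421 = 421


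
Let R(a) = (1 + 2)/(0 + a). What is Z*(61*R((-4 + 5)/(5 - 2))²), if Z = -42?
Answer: -207522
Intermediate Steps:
R(a) = 3/a
Z*(61*R((-4 + 5)/(5 - 2))²) = -2562*(3/(((-4 + 5)/(5 - 2))))² = -2562*(3/((1/3)))² = -2562*(3/((1*(⅓))))² = -2562*(3/(⅓))² = -2562*(3*3)² = -2562*9² = -2562*81 = -42*4941 = -207522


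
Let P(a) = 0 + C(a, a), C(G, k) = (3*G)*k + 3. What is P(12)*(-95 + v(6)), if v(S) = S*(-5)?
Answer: -54375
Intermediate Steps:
C(G, k) = 3 + 3*G*k (C(G, k) = 3*G*k + 3 = 3 + 3*G*k)
v(S) = -5*S
P(a) = 3 + 3*a**2 (P(a) = 0 + (3 + 3*a*a) = 0 + (3 + 3*a**2) = 3 + 3*a**2)
P(12)*(-95 + v(6)) = (3 + 3*12**2)*(-95 - 5*6) = (3 + 3*144)*(-95 - 30) = (3 + 432)*(-125) = 435*(-125) = -54375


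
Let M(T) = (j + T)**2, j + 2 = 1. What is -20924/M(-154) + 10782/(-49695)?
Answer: -86590382/79594825 ≈ -1.0879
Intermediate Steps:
j = -1 (j = -2 + 1 = -1)
M(T) = (-1 + T)**2
-20924/M(-154) + 10782/(-49695) = -20924/(-1 - 154)**2 + 10782/(-49695) = -20924/((-155)**2) + 10782*(-1/49695) = -20924/24025 - 3594/16565 = -86590382/79594825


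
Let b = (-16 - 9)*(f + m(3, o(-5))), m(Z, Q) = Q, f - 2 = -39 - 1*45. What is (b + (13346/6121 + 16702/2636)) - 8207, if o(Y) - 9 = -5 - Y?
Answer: -51417938097/8067478 ≈ -6373.5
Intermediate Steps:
o(Y) = 4 - Y (o(Y) = 9 + (-5 - Y) = 4 - Y)
f = -82 (f = 2 + (-39 - 1*45) = 2 + (-39 - 45) = 2 - 84 = -82)
b = 1825 (b = (-16 - 9)*(-82 + (4 - 1*(-5))) = -25*(-82 + (4 + 5)) = -25*(-82 + 9) = -25*(-73) = 1825)
(b + (13346/6121 + 16702/2636)) - 8207 = (1825 + (13346/6121 + 16702/2636)) - 8207 = (1825 + (13346*(1/6121) + 16702*(1/2636))) - 8207 = (1825 + (13346/6121 + 8351/1318)) - 8207 = (1825 + 68706499/8067478) - 8207 = 14791853849/8067478 - 8207 = -51417938097/8067478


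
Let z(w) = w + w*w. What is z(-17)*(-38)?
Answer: -10336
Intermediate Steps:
z(w) = w + w²
z(-17)*(-38) = -17*(1 - 17)*(-38) = -17*(-16)*(-38) = 272*(-38) = -10336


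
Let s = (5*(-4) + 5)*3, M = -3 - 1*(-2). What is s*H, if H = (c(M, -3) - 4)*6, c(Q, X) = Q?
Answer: 1350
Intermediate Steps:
M = -1 (M = -3 + 2 = -1)
H = -30 (H = (-1 - 4)*6 = -5*6 = -30)
s = -45 (s = (-20 + 5)*3 = -15*3 = -45)
s*H = -45*(-30) = 1350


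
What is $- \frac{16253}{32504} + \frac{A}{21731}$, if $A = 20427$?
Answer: $\frac{310765265}{706344424} \approx 0.43996$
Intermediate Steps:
$- \frac{16253}{32504} + \frac{A}{21731} = - \frac{16253}{32504} + \frac{20427}{21731} = \frac{310765265}{706344424}$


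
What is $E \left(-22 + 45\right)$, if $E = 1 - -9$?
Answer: $230$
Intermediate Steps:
$E = 10$ ($E = 1 + 9 = 10$)
$E \left(-22 + 45\right) = 10 \left(-22 + 45\right) = 10 \cdot 23 = 230$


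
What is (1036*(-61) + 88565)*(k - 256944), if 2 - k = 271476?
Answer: -13405436242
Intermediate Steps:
k = -271474 (k = 2 - 1*271476 = 2 - 271476 = -271474)
(1036*(-61) + 88565)*(k - 256944) = (1036*(-61) + 88565)*(-271474 - 256944) = (-63196 + 88565)*(-528418) = 25369*(-528418) = -13405436242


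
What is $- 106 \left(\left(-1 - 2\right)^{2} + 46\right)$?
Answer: $-5830$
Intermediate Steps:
$- 106 \left(\left(-1 - 2\right)^{2} + 46\right) = - 106 \left(\left(-3\right)^{2} + 46\right) = - 106 \left(9 + 46\right) = \left(-106\right) 55 = -5830$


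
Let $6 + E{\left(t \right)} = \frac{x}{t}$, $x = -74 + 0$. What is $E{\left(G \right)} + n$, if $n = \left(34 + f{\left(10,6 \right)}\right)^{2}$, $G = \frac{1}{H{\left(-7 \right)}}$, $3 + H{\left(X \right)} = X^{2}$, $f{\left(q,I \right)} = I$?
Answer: $-1810$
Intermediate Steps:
$H{\left(X \right)} = -3 + X^{2}$
$x = -74$
$G = \frac{1}{46}$ ($G = \frac{1}{-3 + \left(-7\right)^{2}} = \frac{1}{-3 + 49} = \frac{1}{46} \approx 0.021739$)
$E{\left(t \right)} = -6 - \frac{74}{t}$
$n = 1600$ ($n = \left(34 + 6\right)^{2} = 40^{2} = 1600$)
$E{\left(G \right)} + n = \left(-6 - 74 \frac{1}{\frac{1}{46}}\right) + 1600 = \left(-6 - 3404\right) + 1600 = -3410 + 1600 = -1810$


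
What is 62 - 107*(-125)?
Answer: 13437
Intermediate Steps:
62 - 107*(-125) = 62 + 13375 = 13437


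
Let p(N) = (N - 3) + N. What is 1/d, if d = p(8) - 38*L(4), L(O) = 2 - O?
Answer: 1/89 ≈ 0.011236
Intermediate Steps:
p(N) = -3 + 2*N (p(N) = (-3 + N) + N = -3 + 2*N)
d = 89 (d = (-3 + 2*8) - 38*(2 - 1*4) = (-3 + 16) - 38*(2 - 4) = 13 - 38*(-2) = 13 + 76 = 89)
1/d = 1/89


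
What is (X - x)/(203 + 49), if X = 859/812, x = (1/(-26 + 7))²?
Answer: 309287/73869264 ≈ 0.0041870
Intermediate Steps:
x = 1/361 (x = (1/(-19))² = (-1/19)² = 1/361 ≈ 0.0027701)
X = 859/812 (X = 859*(1/812) = 859/812 ≈ 1.0579)
(X - x)/(203 + 49) = (859/812 - 1*1/361)/(203 + 49) = (859/812 - 1/361)/252 = (1/252)*(309287/293132) = 309287/73869264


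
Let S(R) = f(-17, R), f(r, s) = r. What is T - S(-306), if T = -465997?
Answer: -465980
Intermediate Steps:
S(R) = -17
T - S(-306) = -465997 - 1*(-17) = -465997 + 17 = -465980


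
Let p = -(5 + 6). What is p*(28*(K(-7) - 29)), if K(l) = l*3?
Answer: 15400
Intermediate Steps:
K(l) = 3*l
p = -11 (p = -1*11 = -11)
p*(28*(K(-7) - 29)) = -308*(3*(-7) - 29) = -308*(-21 - 29) = -308*(-50) = -11*(-1400) = 15400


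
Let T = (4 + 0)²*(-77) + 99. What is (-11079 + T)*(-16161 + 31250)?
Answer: -184266868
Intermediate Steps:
T = -1133 (T = 4²*(-77) + 99 = 16*(-77) + 99 = -1232 + 99 = -1133)
(-11079 + T)*(-16161 + 31250) = (-11079 - 1133)*(-16161 + 31250) = -12212*15089 = -184266868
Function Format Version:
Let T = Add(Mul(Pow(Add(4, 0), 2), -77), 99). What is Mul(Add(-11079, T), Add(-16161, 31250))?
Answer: -184266868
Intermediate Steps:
T = -1133 (T = Add(Mul(Pow(4, 2), -77), 99) = Add(Mul(16, -77), 99) = Add(-1232, 99) = -1133)
Mul(Add(-11079, T), Add(-16161, 31250)) = Mul(Add(-11079, -1133), Add(-16161, 31250)) = Mul(-12212, 15089) = -184266868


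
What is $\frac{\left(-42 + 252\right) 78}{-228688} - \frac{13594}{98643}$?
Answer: $- \frac{1181139253}{5639617596} \approx -0.20944$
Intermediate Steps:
$\frac{\left(-42 + 252\right) 78}{-228688} - \frac{13594}{98643} = 210 \cdot 78 \left(- \frac{1}{228688}\right) - \frac{13594}{98643} = 16380 \left(- \frac{1}{228688}\right) - \frac{13594}{98643} = - \frac{4095}{57172} - \frac{13594}{98643} = - \frac{1181139253}{5639617596}$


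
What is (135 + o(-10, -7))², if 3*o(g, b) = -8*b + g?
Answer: 203401/9 ≈ 22600.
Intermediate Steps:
o(g, b) = -8*b/3 + g/3 (o(g, b) = (-8*b + g)/3 = (g - 8*b)/3 = -8*b/3 + g/3)
(135 + o(-10, -7))² = (135 + (-8/3*(-7) + (⅓)*(-10)))² = (135 + (56/3 - 10/3))² = (135 + 46/3)² = (451/3)² = 203401/9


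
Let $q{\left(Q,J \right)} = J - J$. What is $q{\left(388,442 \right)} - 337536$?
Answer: $-337536$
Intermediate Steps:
$q{\left(Q,J \right)} = 0$
$q{\left(388,442 \right)} - 337536 = 0 - 337536 = -337536$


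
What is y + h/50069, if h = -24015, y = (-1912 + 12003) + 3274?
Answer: 669148170/50069 ≈ 13365.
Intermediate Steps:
y = 13365 (y = 10091 + 3274 = 13365)
y + h/50069 = 13365 - 24015/50069 = 669148170/50069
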